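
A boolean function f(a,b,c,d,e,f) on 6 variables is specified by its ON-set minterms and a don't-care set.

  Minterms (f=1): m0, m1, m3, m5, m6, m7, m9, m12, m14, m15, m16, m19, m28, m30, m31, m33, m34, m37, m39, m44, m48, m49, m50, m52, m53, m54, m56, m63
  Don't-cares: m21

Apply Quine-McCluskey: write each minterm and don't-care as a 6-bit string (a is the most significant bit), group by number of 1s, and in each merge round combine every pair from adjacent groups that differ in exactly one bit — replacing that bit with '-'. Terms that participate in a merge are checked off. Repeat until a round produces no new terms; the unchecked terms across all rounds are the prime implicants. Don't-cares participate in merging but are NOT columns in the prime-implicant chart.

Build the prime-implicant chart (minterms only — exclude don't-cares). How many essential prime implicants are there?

size-2^0 implicants → 000000(✓)  000001(✓)  000011(✓)  000101(✓)  000110(✓)  000111(✓)  001001(✓)  001100(✓)  001110(✓)  001111(✓)  010000(✓)  010011(✓)  010101(✓)  011100(✓)  011110(✓)  011111(✓)  100001(✓)  100010(✓)  100101(✓)  100111(✓)  101100(✓)  110000(✓)  110001(✓)  110010(✓)  110100(✓)  110101(✓)  110110(✓)  111000(✓)  111111(✓)
size-2^1 implicants → -00001(✓)  -00101(✓)  -00111(✓)  -01100  -10000  -10101(✓)  -11111  0-0000  0-0011  0-0101(✓)  0-1100(✓)  0-1110(✓)  0-1111(✓)  00-001  00-110(✓)  00-111(✓)  000-01(✓)  000-11(✓)  0000-1(✓)  00000-  0001-1(✓)  00011-(✓)  0011-0(✓)  00111-(✓)  0111-0(✓)  01111-(✓)  1-0001(✓)  1-0010  1-0101(✓)  100-01(✓)  1001-1(✓)  11-000  110-00(✓)  110-01(✓)  110-10(✓)  1100-0(✓)  11000-(✓)  1101-0(✓)  11010-(✓)
size-2^2 implicants → --0101  -00-01  -001-1  0-11-0  0-111-  00-11-  000--1  1-0-01  110--0  110-0-
Unchecked terms (primes): --0101, -00-01, -001-1, -01100, -10000, -11111, 0-0000, 0-0011, 0-11-0, 0-111-, 00-001, 00-11-, 000--1, 00000-, 1-0-01, 1-0010, 11-000, 110--0, 110-0-
Minterm coverage:
  m0 ⊆ 0-0000,00000-
  m1 ⊆ -00-01,00-001,000--1,00000-
  m3 ⊆ 0-0011,000--1
  m5 ⊆ --0101,-00-01,-001-1,000--1
  m6 ⊆ 00-11- [E]
  m7 ⊆ -001-1,00-11-,000--1
  m9 ⊆ 00-001 [E]
  m12 ⊆ -01100,0-11-0
  m14 ⊆ 0-11-0,0-111-,00-11-
  m15 ⊆ 0-111-,00-11-
  m16 ⊆ -10000,0-0000
  m19 ⊆ 0-0011 [E]
  m28 ⊆ 0-11-0 [E]
  m30 ⊆ 0-11-0,0-111-
  m31 ⊆ -11111,0-111-
  m33 ⊆ -00-01,1-0-01
  m34 ⊆ 1-0010 [E]
  m37 ⊆ --0101,-00-01,-001-1,1-0-01
  m39 ⊆ -001-1 [E]
  m44 ⊆ -01100 [E]
  m48 ⊆ -10000,11-000,110--0,110-0-
  m49 ⊆ 1-0-01,110-0-
  m50 ⊆ 1-0010,110--0
  m52 ⊆ 110--0,110-0-
  m53 ⊆ --0101,1-0-01,110-0-
  m54 ⊆ 110--0 [E]
  m56 ⊆ 11-000 [E]
  m63 ⊆ -11111 [E]
E = {-001-1, -01100, -11111, 0-0011, 0-11-0, 00-001, 00-11-, 1-0010, 11-000, 110--0}

10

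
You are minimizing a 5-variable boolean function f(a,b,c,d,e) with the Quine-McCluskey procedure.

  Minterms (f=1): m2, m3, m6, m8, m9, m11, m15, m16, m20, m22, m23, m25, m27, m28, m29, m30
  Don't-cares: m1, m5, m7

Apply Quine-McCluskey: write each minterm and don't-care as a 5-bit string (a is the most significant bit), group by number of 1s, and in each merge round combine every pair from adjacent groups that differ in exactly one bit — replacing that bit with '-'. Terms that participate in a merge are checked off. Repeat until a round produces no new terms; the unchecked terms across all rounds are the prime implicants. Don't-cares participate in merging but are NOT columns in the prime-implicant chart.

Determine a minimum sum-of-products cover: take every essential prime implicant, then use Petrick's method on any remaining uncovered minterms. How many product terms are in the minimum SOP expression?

size-2^0 implicants → 00001(✓)  00010(✓)  00011(✓)  00101(✓)  00110(✓)  00111(✓)  01000(✓)  01001(✓)  01011(✓)  01111(✓)  10000(✓)  10100(✓)  10110(✓)  10111(✓)  11001(✓)  11011(✓)  11100(✓)  11101(✓)  11110(✓)
size-2^1 implicants → -0110(✓)  -0111(✓)  -1001(✓)  -1011(✓)  0-001(✓)  0-011(✓)  0-111(✓)  00-01(✓)  00-10(✓)  00-11(✓)  000-1(✓)  0001-(✓)  001-1(✓)  0011-(✓)  01-11(✓)  010-1(✓)  0100-  1-100(✓)  1-110(✓)  10-00  101-0(✓)  1011-(✓)  11-01  110-1(✓)  111-0(✓)  1110-
size-2^2 implicants → -011-  -10-1  0--11  0-0-1  00--1  00-1-  1-1-0
Unchecked terms (primes): -011-, -10-1, 0--11, 0-0-1, 00--1, 00-1-, 0100-, 1-1-0, 10-00, 11-01, 1110-
Minterm coverage:
  m2 ⊆ 00-1- [E]
  m3 ⊆ 0--11,0-0-1,00--1,00-1-
  m6 ⊆ -011-,00-1-
  m8 ⊆ 0100- [E]
  m9 ⊆ -10-1,0-0-1,0100-
  m11 ⊆ -10-1,0--11,0-0-1
  m15 ⊆ 0--11 [E]
  m16 ⊆ 10-00 [E]
  m20 ⊆ 1-1-0,10-00
  m22 ⊆ -011-,1-1-0
  m23 ⊆ -011- [E]
  m25 ⊆ -10-1,11-01
  m27 ⊆ -10-1 [E]
  m28 ⊆ 1-1-0,1110-
  m29 ⊆ 11-01,1110-
  m30 ⊆ 1-1-0 [E]
E = {-011-, -10-1, 0--11, 00-1-, 0100-, 1-1-0, 10-00}
Petrick residual → 11-01
Cover = b'cd + bc'e + a'de + a'b'd + a'bc'd' + ace' + ab'd'e' + abd'e  |cover|=8

8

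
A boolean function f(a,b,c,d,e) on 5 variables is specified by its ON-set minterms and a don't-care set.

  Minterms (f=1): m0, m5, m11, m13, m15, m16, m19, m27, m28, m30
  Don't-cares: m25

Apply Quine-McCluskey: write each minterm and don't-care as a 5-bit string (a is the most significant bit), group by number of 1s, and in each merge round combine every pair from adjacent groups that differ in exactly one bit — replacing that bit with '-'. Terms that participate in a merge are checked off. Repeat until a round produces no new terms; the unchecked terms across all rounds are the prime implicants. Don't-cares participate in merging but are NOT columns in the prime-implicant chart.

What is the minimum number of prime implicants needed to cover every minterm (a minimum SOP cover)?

size-2^0 implicants → 00000(✓)  00101(✓)  01011(✓)  01101(✓)  01111(✓)  10000(✓)  10011(✓)  11001(✓)  11011(✓)  11100(✓)  11110(✓)
size-2^1 implicants → -0000  -1011  0-101  01-11  011-1  1-011  110-1  111-0
Unchecked terms (primes): -0000, -1011, 0-101, 01-11, 011-1, 1-011, 110-1, 111-0
Minterm coverage:
  m0 ⊆ -0000 [E]
  m5 ⊆ 0-101 [E]
  m11 ⊆ -1011,01-11
  m13 ⊆ 0-101,011-1
  m15 ⊆ 01-11,011-1
  m16 ⊆ -0000 [E]
  m19 ⊆ 1-011 [E]
  m27 ⊆ -1011,1-011,110-1
  m28 ⊆ 111-0 [E]
  m30 ⊆ 111-0 [E]
E = {-0000, 0-101, 1-011, 111-0}
Petrick residual → 01-11
Cover = b'c'd'e' + a'cd'e + a'bde + ac'de + abce'  |cover|=5

5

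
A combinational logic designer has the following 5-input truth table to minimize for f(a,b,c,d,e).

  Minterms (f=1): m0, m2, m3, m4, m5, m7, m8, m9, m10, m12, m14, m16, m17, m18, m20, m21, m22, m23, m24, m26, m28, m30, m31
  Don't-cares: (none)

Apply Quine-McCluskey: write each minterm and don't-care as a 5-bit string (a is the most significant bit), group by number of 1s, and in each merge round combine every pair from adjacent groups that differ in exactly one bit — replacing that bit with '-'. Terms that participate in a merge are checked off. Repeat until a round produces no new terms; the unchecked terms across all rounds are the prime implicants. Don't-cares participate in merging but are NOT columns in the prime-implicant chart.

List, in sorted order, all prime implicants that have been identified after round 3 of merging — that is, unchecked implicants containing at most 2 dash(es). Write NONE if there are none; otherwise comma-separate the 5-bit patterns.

size-2^0 implicants → 00000(✓)  00010(✓)  00011(✓)  00100(✓)  00101(✓)  00111(✓)  01000(✓)  01001(✓)  01010(✓)  01100(✓)  01110(✓)  10000(✓)  10001(✓)  10010(✓)  10100(✓)  10101(✓)  10110(✓)  10111(✓)  11000(✓)  11010(✓)  11100(✓)  11110(✓)  11111(✓)
size-2^1 implicants → -0000(✓)  -0010(✓)  -0100(✓)  -0101(✓)  -0111(✓)  -1000(✓)  -1010(✓)  -1100(✓)  -1110(✓)  0-000(✓)  0-010(✓)  0-100(✓)  00-00(✓)  00-11  000-0(✓)  0001-  001-1(✓)  0010-(✓)  01-00(✓)  01-10(✓)  010-0(✓)  0100-  011-0(✓)  1-000(✓)  1-010(✓)  1-100(✓)  1-110(✓)  1-111(✓)  10-00(✓)  10-01(✓)  10-10(✓)  100-0(✓)  1000-(✓)  101-0(✓)  101-1(✓)  1010-(✓)  1011-(✓)  11-00(✓)  11-10(✓)  110-0(✓)  111-0(✓)  1111-(✓)
size-2^2 implicants → --000(✓)  --010(✓)  --100(✓)  -0-00(✓)  -00-0(✓)  -01-1  -010-  -1-00(✓)  -1-10(✓)  -10-0(✓)  -11-0(✓)  0--00(✓)  0-0-0(✓)  01--0(✓)  1--00(✓)  1--10(✓)  1-0-0(✓)  1-1-0(✓)  1-11-  10--0(✓)  10-0-  101--  11--0(✓)
size-2^3 implicants → ---00  --0-0  -1--0  1---0
Unchecked terms (primes): ---00, --0-0, -01-1, -010-, -1--0, 00-11, 0001-, 0100-, 1---0, 1-11-, 10-0-, 101--

-01-1, -010-, 00-11, 0001-, 0100-, 1-11-, 10-0-, 101--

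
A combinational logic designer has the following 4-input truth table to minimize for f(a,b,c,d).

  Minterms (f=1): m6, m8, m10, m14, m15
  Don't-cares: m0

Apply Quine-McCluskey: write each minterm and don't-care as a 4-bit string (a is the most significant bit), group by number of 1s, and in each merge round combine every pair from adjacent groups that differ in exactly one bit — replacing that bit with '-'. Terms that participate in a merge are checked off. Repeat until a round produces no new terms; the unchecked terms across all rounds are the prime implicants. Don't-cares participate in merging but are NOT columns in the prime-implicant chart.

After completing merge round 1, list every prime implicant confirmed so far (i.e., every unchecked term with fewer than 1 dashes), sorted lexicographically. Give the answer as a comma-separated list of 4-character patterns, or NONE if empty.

NONE

[col 0] 0000*, 0110*, 1000*, 1010*, 1110*, 1111*
[col 1] -000, -110, 1-10, 10-0, 111-
Prime implicants: -000, -110, 1-10, 10-0, 111-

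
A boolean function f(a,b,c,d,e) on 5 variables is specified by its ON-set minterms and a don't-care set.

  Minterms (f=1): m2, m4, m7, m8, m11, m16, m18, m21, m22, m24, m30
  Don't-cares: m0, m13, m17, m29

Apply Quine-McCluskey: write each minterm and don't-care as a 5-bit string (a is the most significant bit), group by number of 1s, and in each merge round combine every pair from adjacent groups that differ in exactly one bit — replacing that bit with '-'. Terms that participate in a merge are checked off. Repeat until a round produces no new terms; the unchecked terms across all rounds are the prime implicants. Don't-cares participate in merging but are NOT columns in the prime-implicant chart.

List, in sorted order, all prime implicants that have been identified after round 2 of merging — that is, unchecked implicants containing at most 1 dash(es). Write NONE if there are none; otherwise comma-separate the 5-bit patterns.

-1101, 00-00, 00111, 01011, 1-101, 1-110, 10-01, 10-10, 1000-

[col 0] 00000*, 00010*, 00100*, 00111, 01000*, 01011, 01101*, 10000*, 10001*, 10010*, 10101*, 10110*, 11000*, 11101*, 11110*
[col 1] -0000*, -0010*, -1000*, -1101, 0-000*, 00-00, 000-0*, 1-000*, 1-101, 1-110, 10-01, 10-10, 100-0*, 1000-
[col 2] --000, -00-0
Prime implicants: --000, -00-0, -1101, 00-00, 00111, 01011, 1-101, 1-110, 10-01, 10-10, 1000-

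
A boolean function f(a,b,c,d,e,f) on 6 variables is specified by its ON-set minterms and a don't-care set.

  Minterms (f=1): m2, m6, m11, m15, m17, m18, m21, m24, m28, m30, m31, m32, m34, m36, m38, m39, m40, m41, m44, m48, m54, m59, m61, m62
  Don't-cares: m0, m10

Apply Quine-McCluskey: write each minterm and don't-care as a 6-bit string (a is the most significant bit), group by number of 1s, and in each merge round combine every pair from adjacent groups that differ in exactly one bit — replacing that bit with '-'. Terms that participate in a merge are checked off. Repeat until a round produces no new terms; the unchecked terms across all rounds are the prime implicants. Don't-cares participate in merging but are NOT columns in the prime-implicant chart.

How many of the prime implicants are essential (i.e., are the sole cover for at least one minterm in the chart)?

10

Round 0: 000000✓ 000010✓ 000110✓ 001010✓ 001011✓ 001111✓ 010001✓ 010010✓ 010101✓ 011000✓ 011100✓ 011110✓ 011111✓ 100000✓ 100010✓ 100100✓ 100110✓ 100111✓ 101000✓ 101001✓ 101100✓ 110000✓ 110110✓ 111011 111101 111110✓
Round 1: -00000✓ -00010✓ -00110✓ -11110 0-0010 0-1111 00-010 000-10✓ 0000-0✓ 001-11 00101- 010-01 011-00 0111-0 01111- 1-0000 1-0110 10-000✓ 10-100✓ 100-00✓ 100-10✓ 1000-0✓ 1001-0✓ 10011- 101-00✓ 10100- 11-110
Round 2: -00-10 -000-0 10--00 100--0
PIs = {-00-10, -000-0, -11110, 0-0010, 0-1111, 00-010, 001-11, 00101-, 010-01, 011-00, 0111-0, 01111-, 1-0000, 1-0110, 10--00, 100--0, 10011-, 10100-, 11-110, 111011, 111101}
Coverage chart:
  m2: -00-10,-000-0,0-0010,00-010
  m6: -00-10 ←essential
  m11: 001-11,00101-
  m15: 0-1111,001-11
  m17: 010-01 ←essential
  m18: 0-0010 ←essential
  m21: 010-01 ←essential
  m24: 011-00 ←essential
  m28: 011-00,0111-0
  m30: -11110,0111-0,01111-
  m31: 0-1111,01111-
  m32: -000-0,1-0000,10--00,100--0
  m34: -00-10,-000-0,100--0
  m36: 10--00,100--0
  m38: -00-10,1-0110,100--0,10011-
  m39: 10011- ←essential
  m40: 10--00,10100-
  m41: 10100- ←essential
  m44: 10--00 ←essential
  m48: 1-0000 ←essential
  m54: 1-0110,11-110
  m59: 111011 ←essential
  m61: 111101 ←essential
  m62: -11110,11-110
Essential: -00-10, 0-0010, 010-01, 011-00, 1-0000, 10--00, 10011-, 10100-, 111011, 111101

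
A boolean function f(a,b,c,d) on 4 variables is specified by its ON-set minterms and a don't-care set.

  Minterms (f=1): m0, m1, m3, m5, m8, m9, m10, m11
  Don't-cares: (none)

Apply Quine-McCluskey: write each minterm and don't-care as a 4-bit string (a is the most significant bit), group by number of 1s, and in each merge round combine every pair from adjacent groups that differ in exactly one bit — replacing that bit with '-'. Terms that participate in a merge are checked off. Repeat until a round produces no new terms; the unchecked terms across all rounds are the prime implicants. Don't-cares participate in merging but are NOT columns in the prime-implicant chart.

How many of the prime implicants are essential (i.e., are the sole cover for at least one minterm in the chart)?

Round 0: 0000✓ 0001✓ 0011✓ 0101✓ 1000✓ 1001✓ 1010✓ 1011✓
Round 1: -000✓ -001✓ -011✓ 0-01 00-1✓ 000-✓ 10-0✓ 10-1✓ 100-✓ 101-✓
Round 2: -0-1 -00- 10--
PIs = {-0-1, -00-, 0-01, 10--}
Coverage chart:
  m0: -00- ←essential
  m1: -0-1,-00-,0-01
  m3: -0-1 ←essential
  m5: 0-01 ←essential
  m8: -00-,10--
  m9: -0-1,-00-,10--
  m10: 10-- ←essential
  m11: -0-1,10--
Essential: -0-1, -00-, 0-01, 10--

4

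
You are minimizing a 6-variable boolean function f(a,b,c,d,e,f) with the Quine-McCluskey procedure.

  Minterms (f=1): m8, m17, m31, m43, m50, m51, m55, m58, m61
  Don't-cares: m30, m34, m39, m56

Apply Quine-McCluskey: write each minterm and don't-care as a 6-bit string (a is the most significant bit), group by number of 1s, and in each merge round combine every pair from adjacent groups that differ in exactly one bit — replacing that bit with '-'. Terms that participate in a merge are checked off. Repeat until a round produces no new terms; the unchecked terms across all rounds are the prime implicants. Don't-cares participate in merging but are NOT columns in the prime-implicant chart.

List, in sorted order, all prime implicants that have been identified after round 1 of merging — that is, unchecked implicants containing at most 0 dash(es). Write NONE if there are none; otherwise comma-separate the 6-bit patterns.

size-2^0 implicants → 001000  010001  011110(✓)  011111(✓)  100010(✓)  100111(✓)  101011  110010(✓)  110011(✓)  110111(✓)  111000(✓)  111010(✓)  111101
size-2^1 implicants → 01111-  1-0010  1-0111  11-010  110-11  11001-  1110-0
Unchecked terms (primes): 001000, 010001, 01111-, 1-0010, 1-0111, 101011, 11-010, 110-11, 11001-, 1110-0, 111101

001000, 010001, 101011, 111101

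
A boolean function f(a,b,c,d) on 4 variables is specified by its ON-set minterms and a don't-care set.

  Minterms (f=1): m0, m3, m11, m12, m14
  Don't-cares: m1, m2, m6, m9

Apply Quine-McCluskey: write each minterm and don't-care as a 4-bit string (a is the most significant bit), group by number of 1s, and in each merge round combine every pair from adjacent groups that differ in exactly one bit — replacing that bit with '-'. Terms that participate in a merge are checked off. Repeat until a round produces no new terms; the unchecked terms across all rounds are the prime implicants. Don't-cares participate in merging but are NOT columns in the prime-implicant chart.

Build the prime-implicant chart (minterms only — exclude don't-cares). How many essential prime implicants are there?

3

[col 0] 0000*, 0001*, 0010*, 0011*, 0110*, 1001*, 1011*, 1100*, 1110*
[col 1] -001*, -011*, -110, 0-10, 00-0*, 00-1*, 000-*, 001-*, 10-1*, 11-0
[col 2] -0-1, 00--
Prime implicants: -0-1, -110, 0-10, 00--, 11-0
PI chart (minterm → PIs covering it):
  0 | 00--  (sole → essential)
  3 | -0-1,00--
  11 | -0-1  (sole → essential)
  12 | 11-0  (sole → essential)
  14 | -110,11-0
Essential prime implicants: -0-1, 00--, 11-0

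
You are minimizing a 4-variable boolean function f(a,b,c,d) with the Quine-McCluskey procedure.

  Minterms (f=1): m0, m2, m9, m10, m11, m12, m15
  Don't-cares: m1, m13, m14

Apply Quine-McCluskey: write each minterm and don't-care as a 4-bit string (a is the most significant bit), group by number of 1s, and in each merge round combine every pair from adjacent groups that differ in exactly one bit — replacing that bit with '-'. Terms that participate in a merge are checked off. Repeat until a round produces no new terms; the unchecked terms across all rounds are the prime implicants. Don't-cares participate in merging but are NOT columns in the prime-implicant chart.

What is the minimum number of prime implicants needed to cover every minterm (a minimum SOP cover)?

4

size-2^0 implicants → 0000(✓)  0001(✓)  0010(✓)  1001(✓)  1010(✓)  1011(✓)  1100(✓)  1101(✓)  1110(✓)  1111(✓)
size-2^1 implicants → -001  -010  00-0  000-  1-01(✓)  1-10(✓)  1-11(✓)  10-1(✓)  101-(✓)  11-0(✓)  11-1(✓)  110-(✓)  111-(✓)
size-2^2 implicants → 1--1  1-1-  11--
Unchecked terms (primes): -001, -010, 00-0, 000-, 1--1, 1-1-, 11--
Minterm coverage:
  m0 ⊆ 00-0,000-
  m2 ⊆ -010,00-0
  m9 ⊆ -001,1--1
  m10 ⊆ -010,1-1-
  m11 ⊆ 1--1,1-1-
  m12 ⊆ 11-- [E]
  m15 ⊆ 1--1,1-1-,11--
E = {11--}
Petrick residual → -001, 00-0, 1-1-
Cover = b'c'd + a'b'd' + ac + ab  |cover|=4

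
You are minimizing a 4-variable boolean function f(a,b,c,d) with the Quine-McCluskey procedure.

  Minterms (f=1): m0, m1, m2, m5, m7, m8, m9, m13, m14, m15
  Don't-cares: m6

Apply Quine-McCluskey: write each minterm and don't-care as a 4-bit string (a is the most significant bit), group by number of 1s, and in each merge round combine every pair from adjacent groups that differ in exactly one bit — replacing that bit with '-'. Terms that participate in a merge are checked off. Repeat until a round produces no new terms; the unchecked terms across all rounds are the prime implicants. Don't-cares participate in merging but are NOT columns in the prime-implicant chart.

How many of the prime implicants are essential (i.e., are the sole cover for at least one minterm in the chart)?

2

Round 0: 0000✓ 0001✓ 0010✓ 0101✓ 0110✓ 0111✓ 1000✓ 1001✓ 1101✓ 1110✓ 1111✓
Round 1: -000✓ -001✓ -101✓ -110✓ -111✓ 0-01✓ 0-10 00-0 000-✓ 01-1✓ 011-✓ 1-01✓ 100-✓ 11-1✓ 111-✓
Round 2: --01 -00- -1-1 -11-
PIs = {--01, -00-, -1-1, -11-, 0-10, 00-0}
Coverage chart:
  m0: -00-,00-0
  m1: --01,-00-
  m2: 0-10,00-0
  m5: --01,-1-1
  m7: -1-1,-11-
  m8: -00- ←essential
  m9: --01,-00-
  m13: --01,-1-1
  m14: -11- ←essential
  m15: -1-1,-11-
Essential: -00-, -11-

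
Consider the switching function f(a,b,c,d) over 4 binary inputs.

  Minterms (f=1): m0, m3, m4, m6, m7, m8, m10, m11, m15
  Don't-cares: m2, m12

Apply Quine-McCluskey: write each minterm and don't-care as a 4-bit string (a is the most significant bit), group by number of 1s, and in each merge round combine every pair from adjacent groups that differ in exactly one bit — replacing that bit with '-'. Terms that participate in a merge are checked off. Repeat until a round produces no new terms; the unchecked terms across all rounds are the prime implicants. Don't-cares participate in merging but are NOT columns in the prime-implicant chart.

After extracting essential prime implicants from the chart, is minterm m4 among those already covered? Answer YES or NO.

Round 0: 0000✓ 0010✓ 0011✓ 0100✓ 0110✓ 0111✓ 1000✓ 1010✓ 1011✓ 1100✓ 1111✓
Round 1: -000✓ -010✓ -011✓ -100✓ -111✓ 0-00✓ 0-10✓ 0-11✓ 00-0✓ 001-✓ 01-0✓ 011-✓ 1-00✓ 1-11✓ 10-0✓ 101-✓
Round 2: --00 --11 -0-0 -01- 0--0 0-1-
PIs = {--00, --11, -0-0, -01-, 0--0, 0-1-}
Coverage chart:
  m0: --00,-0-0,0--0
  m3: --11,-01-,0-1-
  m4: --00,0--0
  m6: 0--0,0-1-
  m7: --11,0-1-
  m8: --00,-0-0
  m10: -0-0,-01-
  m11: --11,-01-
  m15: --11 ←essential
Essential: --11

NO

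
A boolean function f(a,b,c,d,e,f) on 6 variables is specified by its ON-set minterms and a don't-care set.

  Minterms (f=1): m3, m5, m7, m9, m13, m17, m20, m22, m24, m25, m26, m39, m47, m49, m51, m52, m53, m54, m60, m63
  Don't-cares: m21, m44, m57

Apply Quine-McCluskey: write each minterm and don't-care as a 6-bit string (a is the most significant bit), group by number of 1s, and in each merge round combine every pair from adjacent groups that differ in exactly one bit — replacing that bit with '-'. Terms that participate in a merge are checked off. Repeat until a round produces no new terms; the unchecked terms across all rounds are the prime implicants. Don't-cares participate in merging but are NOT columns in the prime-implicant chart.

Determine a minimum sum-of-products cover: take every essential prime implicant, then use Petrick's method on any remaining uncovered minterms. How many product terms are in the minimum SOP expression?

[col 0] 000011*, 000101*, 000111*, 001001*, 001101*, 010001*, 010100*, 010101*, 010110*, 011000*, 011001*, 011010*, 100111*, 101100*, 101111*, 110001*, 110011*, 110100*, 110101*, 110110*, 111001*, 111100*, 111111*
[col 1] -00111, -10001*, -10100*, -10101*, -10110*, -11001*, 0-0101, 0-1001, 00-101, 000-11, 0001-1, 001-01, 01-001*, 010-01*, 0101-0*, 01010-*, 0110-0, 01100-, 1-1100, 1-1111, 10-111, 11-001*, 11-100, 110-01*, 1100-1, 1101-0*, 11010-*
[col 2] -1-001, -10-01, -101-0, -1010-
Prime implicants: -00111, -1-001, -10-01, -101-0, -1010-, 0-0101, 0-1001, 00-101, 000-11, 0001-1, 001-01, 0110-0, 01100-, 1-1100, 1-1111, 10-111, 11-100, 1100-1
PI chart (minterm → PIs covering it):
  3 | 000-11  (sole → essential)
  5 | 0-0101,00-101,0001-1
  7 | -00111,000-11,0001-1
  9 | 0-1001,001-01
  13 | 00-101,001-01
  17 | -1-001,-10-01
  20 | -101-0,-1010-
  22 | -101-0  (sole → essential)
  24 | 0110-0,01100-
  25 | -1-001,0-1001,01100-
  26 | 0110-0  (sole → essential)
  39 | -00111,10-111
  47 | 1-1111,10-111
  49 | -1-001,-10-01,1100-1
  51 | 1100-1  (sole → essential)
  52 | -101-0,-1010-,11-100
  53 | -10-01,-1010-
  54 | -101-0  (sole → essential)
  60 | 1-1100,11-100
  63 | 1-1111  (sole → essential)
Essential prime implicants: -101-0, 000-11, 0110-0, 1-1111, 1100-1
Petrick residual → -00111, -10-01, 0-1001, 00-101, 1-1100
Minimum SOP uses 10 PIs: b'c'def + bc'e'f + bc'df' + a'cd'e'f + a'b'de'f + a'b'c'ef + a'bcd'f' + acde'f' + acdef + abc'd'f

10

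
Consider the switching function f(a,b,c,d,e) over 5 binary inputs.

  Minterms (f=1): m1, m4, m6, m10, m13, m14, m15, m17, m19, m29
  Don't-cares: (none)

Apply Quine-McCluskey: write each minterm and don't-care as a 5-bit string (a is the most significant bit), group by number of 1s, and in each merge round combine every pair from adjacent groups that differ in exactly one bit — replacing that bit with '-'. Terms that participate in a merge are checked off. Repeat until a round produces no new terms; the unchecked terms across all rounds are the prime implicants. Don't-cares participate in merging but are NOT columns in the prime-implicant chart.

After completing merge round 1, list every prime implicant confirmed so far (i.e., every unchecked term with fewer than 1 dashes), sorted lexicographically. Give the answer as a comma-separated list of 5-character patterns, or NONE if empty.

size-2^0 implicants → 00001(✓)  00100(✓)  00110(✓)  01010(✓)  01101(✓)  01110(✓)  01111(✓)  10001(✓)  10011(✓)  11101(✓)
size-2^1 implicants → -0001  -1101  0-110  001-0  01-10  011-1  0111-  100-1
Unchecked terms (primes): -0001, -1101, 0-110, 001-0, 01-10, 011-1, 0111-, 100-1

NONE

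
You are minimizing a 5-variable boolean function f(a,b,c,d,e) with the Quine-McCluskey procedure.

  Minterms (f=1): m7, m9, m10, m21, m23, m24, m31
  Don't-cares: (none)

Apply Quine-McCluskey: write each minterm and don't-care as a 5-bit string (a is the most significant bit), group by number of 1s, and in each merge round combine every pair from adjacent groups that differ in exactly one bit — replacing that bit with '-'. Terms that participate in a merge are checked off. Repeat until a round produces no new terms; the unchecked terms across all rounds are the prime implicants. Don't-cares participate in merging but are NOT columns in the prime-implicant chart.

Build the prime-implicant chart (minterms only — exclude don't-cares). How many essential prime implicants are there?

6

[col 0] 00111*, 01001, 01010, 10101*, 10111*, 11000, 11111*
[col 1] -0111, 1-111, 101-1
Prime implicants: -0111, 01001, 01010, 1-111, 101-1, 11000
PI chart (minterm → PIs covering it):
  7 | -0111  (sole → essential)
  9 | 01001  (sole → essential)
  10 | 01010  (sole → essential)
  21 | 101-1  (sole → essential)
  23 | -0111,1-111,101-1
  24 | 11000  (sole → essential)
  31 | 1-111  (sole → essential)
Essential prime implicants: -0111, 01001, 01010, 1-111, 101-1, 11000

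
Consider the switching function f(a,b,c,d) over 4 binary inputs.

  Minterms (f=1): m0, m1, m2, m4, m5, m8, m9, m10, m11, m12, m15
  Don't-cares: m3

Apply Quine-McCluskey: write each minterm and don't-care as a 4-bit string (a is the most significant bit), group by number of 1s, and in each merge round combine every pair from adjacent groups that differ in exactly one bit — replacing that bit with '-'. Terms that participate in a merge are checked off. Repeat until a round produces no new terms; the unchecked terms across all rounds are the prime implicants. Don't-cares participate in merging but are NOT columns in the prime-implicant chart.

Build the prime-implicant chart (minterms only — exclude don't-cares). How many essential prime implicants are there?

[col 0] 0000*, 0001*, 0010*, 0011*, 0100*, 0101*, 1000*, 1001*, 1010*, 1011*, 1100*, 1111*
[col 1] -000*, -001*, -010*, -011*, -100*, 0-00*, 0-01*, 00-0*, 00-1*, 000-*, 001-*, 010-*, 1-00*, 1-11, 10-0*, 10-1*, 100-*, 101-*
[col 2] --00, -0-0*, -0-1*, -00-*, -01-*, 0-0-, 00--*, 10--*
[col 3] -0--
Prime implicants: --00, -0--, 0-0-, 1-11
PI chart (minterm → PIs covering it):
  0 | --00,-0--,0-0-
  1 | -0--,0-0-
  2 | -0--  (sole → essential)
  4 | --00,0-0-
  5 | 0-0-  (sole → essential)
  8 | --00,-0--
  9 | -0--  (sole → essential)
  10 | -0--  (sole → essential)
  11 | -0--,1-11
  12 | --00  (sole → essential)
  15 | 1-11  (sole → essential)
Essential prime implicants: --00, -0--, 0-0-, 1-11

4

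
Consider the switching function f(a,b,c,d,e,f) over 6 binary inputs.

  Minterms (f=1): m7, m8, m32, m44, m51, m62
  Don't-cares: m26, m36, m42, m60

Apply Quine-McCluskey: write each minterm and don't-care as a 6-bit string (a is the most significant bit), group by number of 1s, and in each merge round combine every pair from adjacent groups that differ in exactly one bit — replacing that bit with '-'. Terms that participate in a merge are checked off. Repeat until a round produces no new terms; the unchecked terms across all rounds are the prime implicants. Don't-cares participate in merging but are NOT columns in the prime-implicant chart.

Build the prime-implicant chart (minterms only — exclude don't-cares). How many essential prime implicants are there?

[col 0] 000111, 001000, 011010, 100000*, 100100*, 101010, 101100*, 110011, 111100*, 111110*
[col 1] 1-1100, 10-100, 100-00, 1111-0
Prime implicants: 000111, 001000, 011010, 1-1100, 10-100, 100-00, 101010, 110011, 1111-0
PI chart (minterm → PIs covering it):
  7 | 000111  (sole → essential)
  8 | 001000  (sole → essential)
  32 | 100-00  (sole → essential)
  44 | 1-1100,10-100
  51 | 110011  (sole → essential)
  62 | 1111-0  (sole → essential)
Essential prime implicants: 000111, 001000, 100-00, 110011, 1111-0

5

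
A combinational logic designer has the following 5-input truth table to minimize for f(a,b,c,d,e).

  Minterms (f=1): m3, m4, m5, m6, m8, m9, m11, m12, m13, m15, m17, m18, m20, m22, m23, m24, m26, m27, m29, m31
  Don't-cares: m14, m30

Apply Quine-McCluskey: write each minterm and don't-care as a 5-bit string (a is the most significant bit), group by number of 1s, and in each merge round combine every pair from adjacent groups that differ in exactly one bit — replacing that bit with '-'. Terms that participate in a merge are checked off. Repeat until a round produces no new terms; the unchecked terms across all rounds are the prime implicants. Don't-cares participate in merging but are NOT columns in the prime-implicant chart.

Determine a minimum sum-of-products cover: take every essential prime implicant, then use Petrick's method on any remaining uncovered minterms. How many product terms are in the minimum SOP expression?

10

size-2^0 implicants → 00011(✓)  00100(✓)  00101(✓)  00110(✓)  01000(✓)  01001(✓)  01011(✓)  01100(✓)  01101(✓)  01110(✓)  01111(✓)  10001  10010(✓)  10100(✓)  10110(✓)  10111(✓)  11000(✓)  11010(✓)  11011(✓)  11101(✓)  11110(✓)  11111(✓)
size-2^1 implicants → -0100(✓)  -0110(✓)  -1000  -1011(✓)  -1101(✓)  -1110(✓)  -1111(✓)  0-011  0-100(✓)  0-101(✓)  0-110(✓)  001-0(✓)  0010-(✓)  01-00(✓)  01-01(✓)  01-11(✓)  010-1(✓)  0100-(✓)  011-0(✓)  011-1(✓)  0110-(✓)  0111-(✓)  1-010(✓)  1-110(✓)  1-111(✓)  10-10(✓)  101-0(✓)  1011-(✓)  11-10(✓)  11-11(✓)  110-0  1101-(✓)  111-1(✓)  1111-(✓)
size-2^2 implicants → --110  -01-0  -1-11  -11-1  -111-  0-1-0  0-10-  01--1  01-0-  011--  1--10  1-11-  11-1-
Unchecked terms (primes): --110, -01-0, -1-11, -1000, -11-1, -111-, 0-011, 0-1-0, 0-10-, 01--1, 01-0-, 011--, 1--10, 1-11-, 10001, 11-1-, 110-0
Minterm coverage:
  m3 ⊆ 0-011 [E]
  m4 ⊆ -01-0,0-1-0,0-10-
  m5 ⊆ 0-10- [E]
  m6 ⊆ --110,-01-0,0-1-0
  m8 ⊆ -1000,01-0-
  m9 ⊆ 01--1,01-0-
  m11 ⊆ -1-11,0-011,01--1
  m12 ⊆ 0-1-0,0-10-,01-0-,011--
  m13 ⊆ -11-1,0-10-,01--1,01-0-,011--
  m15 ⊆ -1-11,-11-1,-111-,01--1,011--
  m17 ⊆ 10001 [E]
  m18 ⊆ 1--10 [E]
  m20 ⊆ -01-0 [E]
  m22 ⊆ --110,-01-0,1--10,1-11-
  m23 ⊆ 1-11- [E]
  m24 ⊆ -1000,110-0
  m26 ⊆ 1--10,11-1-,110-0
  m27 ⊆ -1-11,11-1-
  m29 ⊆ -11-1 [E]
  m31 ⊆ -1-11,-11-1,-111-,1-11-,11-1-
E = {-01-0, -11-1, 0-011, 0-10-, 1--10, 1-11-, 10001}
Petrick residual → -1-11, -1000, 01--1
Cover = b'ce' + bde + bc'd'e' + bce + a'c'de + a'cd' + a'be + ade' + acd + ab'c'd'e  |cover|=10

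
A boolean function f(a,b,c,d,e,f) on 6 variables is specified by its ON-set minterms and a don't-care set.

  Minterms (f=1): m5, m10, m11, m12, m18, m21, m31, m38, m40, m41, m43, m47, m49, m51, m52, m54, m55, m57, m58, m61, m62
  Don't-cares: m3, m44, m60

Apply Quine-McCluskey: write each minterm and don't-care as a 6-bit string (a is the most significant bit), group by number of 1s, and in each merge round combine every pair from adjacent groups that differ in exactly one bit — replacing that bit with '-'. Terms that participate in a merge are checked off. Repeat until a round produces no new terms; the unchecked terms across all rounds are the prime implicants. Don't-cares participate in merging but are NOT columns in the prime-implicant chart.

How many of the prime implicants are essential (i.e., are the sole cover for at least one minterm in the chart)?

9

Round 0: 000011✓ 000101✓ 001010✓ 001011✓ 001100✓ 010010 010101✓ 011111 100110✓ 101000✓ 101001✓ 101011✓ 101100✓ 101111✓ 110001✓ 110011✓ 110100✓ 110110✓ 110111✓ 111001✓ 111010✓ 111100✓ 111101✓ 111110✓
Round 1: -01011 -01100 0-0101 00-011 00101- 1-0110 1-1001 1-1100 101-00 101-11 1010-1 10100- 11-001 11-100✓ 11-110✓ 110-11 1100-1 1101-0✓ 11011- 111-01 111-10 1111-0✓ 11110-
Round 2: 11-1-0
PIs = {-01011, -01100, 0-0101, 00-011, 00101-, 010010, 011111, 1-0110, 1-1001, 1-1100, 101-00, 101-11, 1010-1, 10100-, 11-001, 11-1-0, 110-11, 1100-1, 11011-, 111-01, 111-10, 11110-}
Coverage chart:
  m5: 0-0101 ←essential
  m10: 00101- ←essential
  m11: -01011,00-011,00101-
  m12: -01100 ←essential
  m18: 010010 ←essential
  m21: 0-0101 ←essential
  m31: 011111 ←essential
  m38: 1-0110 ←essential
  m40: 101-00,10100-
  m41: 1-1001,1010-1,10100-
  m43: -01011,101-11,1010-1
  m47: 101-11 ←essential
  m49: 11-001,1100-1
  m51: 110-11,1100-1
  m52: 11-1-0 ←essential
  m54: 1-0110,11-1-0,11011-
  m55: 110-11,11011-
  m57: 1-1001,11-001,111-01
  m58: 111-10 ←essential
  m61: 111-01,11110-
  m62: 11-1-0,111-10
Essential: -01100, 0-0101, 00101-, 010010, 011111, 1-0110, 101-11, 11-1-0, 111-10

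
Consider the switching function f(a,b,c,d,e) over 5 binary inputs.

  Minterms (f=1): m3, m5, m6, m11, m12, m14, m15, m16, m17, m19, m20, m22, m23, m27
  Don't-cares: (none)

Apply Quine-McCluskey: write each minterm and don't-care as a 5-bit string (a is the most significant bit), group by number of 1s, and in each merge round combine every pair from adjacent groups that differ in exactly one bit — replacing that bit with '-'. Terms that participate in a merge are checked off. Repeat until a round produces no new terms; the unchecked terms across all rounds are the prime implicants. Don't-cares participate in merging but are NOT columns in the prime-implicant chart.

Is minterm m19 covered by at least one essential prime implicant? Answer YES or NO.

[col 0] 00011*, 00101, 00110*, 01011*, 01100*, 01110*, 01111*, 10000*, 10001*, 10011*, 10100*, 10110*, 10111*, 11011*
[col 1] -0011*, -0110, -1011*, 0-011*, 0-110, 01-11, 011-0, 0111-, 1-011*, 10-00, 10-11, 100-1, 1000-, 101-0, 1011-
[col 2] --011
Prime implicants: --011, -0110, 0-110, 00101, 01-11, 011-0, 0111-, 10-00, 10-11, 100-1, 1000-, 101-0, 1011-
PI chart (minterm → PIs covering it):
  3 | --011  (sole → essential)
  5 | 00101  (sole → essential)
  6 | -0110,0-110
  11 | --011,01-11
  12 | 011-0  (sole → essential)
  14 | 0-110,011-0,0111-
  15 | 01-11,0111-
  16 | 10-00,1000-
  17 | 100-1,1000-
  19 | --011,10-11,100-1
  20 | 10-00,101-0
  22 | -0110,101-0,1011-
  23 | 10-11,1011-
  27 | --011  (sole → essential)
Essential prime implicants: --011, 00101, 011-0

YES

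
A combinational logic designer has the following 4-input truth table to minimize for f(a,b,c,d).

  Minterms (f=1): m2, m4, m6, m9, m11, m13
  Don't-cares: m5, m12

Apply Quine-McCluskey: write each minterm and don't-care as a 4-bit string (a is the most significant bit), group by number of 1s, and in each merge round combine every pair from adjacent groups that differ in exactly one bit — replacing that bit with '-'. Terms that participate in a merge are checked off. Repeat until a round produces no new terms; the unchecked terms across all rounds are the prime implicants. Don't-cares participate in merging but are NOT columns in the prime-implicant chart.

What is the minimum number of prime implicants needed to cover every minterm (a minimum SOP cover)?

3

Round 0: 0010✓ 0100✓ 0101✓ 0110✓ 1001✓ 1011✓ 1100✓ 1101✓
Round 1: -100✓ -101✓ 0-10 01-0 010-✓ 1-01 10-1 110-✓
Round 2: -10-
PIs = {-10-, 0-10, 01-0, 1-01, 10-1}
Coverage chart:
  m2: 0-10 ←essential
  m4: -10-,01-0
  m6: 0-10,01-0
  m9: 1-01,10-1
  m11: 10-1 ←essential
  m13: -10-,1-01
Essential: 0-10, 10-1
Petrick residual → -10-
Min cover (3 terms): bc' + a'cd' + ab'd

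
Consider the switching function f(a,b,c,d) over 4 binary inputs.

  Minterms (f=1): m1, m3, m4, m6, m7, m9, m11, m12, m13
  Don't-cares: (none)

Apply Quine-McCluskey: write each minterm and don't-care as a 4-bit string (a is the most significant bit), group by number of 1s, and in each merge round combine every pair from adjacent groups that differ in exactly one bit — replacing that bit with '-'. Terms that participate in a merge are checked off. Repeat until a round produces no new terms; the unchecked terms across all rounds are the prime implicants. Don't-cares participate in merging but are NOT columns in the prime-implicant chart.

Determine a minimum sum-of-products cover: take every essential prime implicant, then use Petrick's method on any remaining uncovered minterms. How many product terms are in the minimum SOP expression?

4

Round 0: 0001✓ 0011✓ 0100✓ 0110✓ 0111✓ 1001✓ 1011✓ 1100✓ 1101✓
Round 1: -001✓ -011✓ -100 0-11 00-1✓ 01-0 011- 1-01 10-1✓ 110-
Round 2: -0-1
PIs = {-0-1, -100, 0-11, 01-0, 011-, 1-01, 110-}
Coverage chart:
  m1: -0-1 ←essential
  m3: -0-1,0-11
  m4: -100,01-0
  m6: 01-0,011-
  m7: 0-11,011-
  m9: -0-1,1-01
  m11: -0-1 ←essential
  m12: -100,110-
  m13: 1-01,110-
Essential: -0-1
Petrick residual → -100, 011-, 1-01
Min cover (4 terms): b'd + bc'd' + a'bc + ac'd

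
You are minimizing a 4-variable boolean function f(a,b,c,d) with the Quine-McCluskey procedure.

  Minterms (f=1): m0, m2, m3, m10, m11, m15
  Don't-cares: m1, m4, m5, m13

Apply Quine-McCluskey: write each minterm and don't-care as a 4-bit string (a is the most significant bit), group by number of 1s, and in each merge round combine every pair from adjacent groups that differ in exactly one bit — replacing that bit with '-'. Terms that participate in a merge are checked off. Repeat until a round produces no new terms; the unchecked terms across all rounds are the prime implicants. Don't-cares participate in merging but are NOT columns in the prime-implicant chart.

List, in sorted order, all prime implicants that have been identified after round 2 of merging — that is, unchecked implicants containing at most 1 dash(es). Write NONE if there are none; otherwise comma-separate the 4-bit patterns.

-101, 1-11, 11-1

[col 0] 0000*, 0001*, 0010*, 0011*, 0100*, 0101*, 1010*, 1011*, 1101*, 1111*
[col 1] -010*, -011*, -101, 0-00*, 0-01*, 00-0*, 00-1*, 000-*, 001-*, 010-*, 1-11, 101-*, 11-1
[col 2] -01-, 0-0-, 00--
Prime implicants: -01-, -101, 0-0-, 00--, 1-11, 11-1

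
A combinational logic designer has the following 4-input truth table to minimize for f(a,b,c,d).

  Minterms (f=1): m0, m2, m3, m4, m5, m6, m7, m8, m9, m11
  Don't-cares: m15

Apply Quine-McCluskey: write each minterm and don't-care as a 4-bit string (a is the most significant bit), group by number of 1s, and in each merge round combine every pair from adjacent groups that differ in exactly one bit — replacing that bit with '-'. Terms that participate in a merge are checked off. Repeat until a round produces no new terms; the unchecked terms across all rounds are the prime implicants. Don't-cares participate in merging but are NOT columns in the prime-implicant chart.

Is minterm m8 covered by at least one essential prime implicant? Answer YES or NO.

NO

Round 0: 0000✓ 0010✓ 0011✓ 0100✓ 0101✓ 0110✓ 0111✓ 1000✓ 1001✓ 1011✓ 1111✓
Round 1: -000 -011✓ -111✓ 0-00✓ 0-10✓ 0-11✓ 00-0✓ 001-✓ 01-0✓ 01-1✓ 010-✓ 011-✓ 1-11✓ 10-1 100-
Round 2: --11 0--0 0-1- 01--
PIs = {--11, -000, 0--0, 0-1-, 01--, 10-1, 100-}
Coverage chart:
  m0: -000,0--0
  m2: 0--0,0-1-
  m3: --11,0-1-
  m4: 0--0,01--
  m5: 01-- ←essential
  m6: 0--0,0-1-,01--
  m7: --11,0-1-,01--
  m8: -000,100-
  m9: 10-1,100-
  m11: --11,10-1
Essential: 01--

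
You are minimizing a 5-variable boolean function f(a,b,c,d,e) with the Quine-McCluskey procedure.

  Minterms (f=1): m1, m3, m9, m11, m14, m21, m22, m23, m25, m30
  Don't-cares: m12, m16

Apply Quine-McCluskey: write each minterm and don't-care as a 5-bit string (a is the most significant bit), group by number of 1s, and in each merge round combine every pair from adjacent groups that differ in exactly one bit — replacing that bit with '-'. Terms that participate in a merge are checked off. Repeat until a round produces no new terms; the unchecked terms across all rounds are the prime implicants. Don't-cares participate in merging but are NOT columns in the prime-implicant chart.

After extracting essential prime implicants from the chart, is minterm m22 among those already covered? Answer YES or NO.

NO

size-2^0 implicants → 00001(✓)  00011(✓)  01001(✓)  01011(✓)  01100(✓)  01110(✓)  10000  10101(✓)  10110(✓)  10111(✓)  11001(✓)  11110(✓)
size-2^1 implicants → -1001  -1110  0-001(✓)  0-011(✓)  000-1(✓)  010-1(✓)  011-0  1-110  101-1  1011-
size-2^2 implicants → 0-0-1
Unchecked terms (primes): -1001, -1110, 0-0-1, 011-0, 1-110, 10000, 101-1, 1011-
Minterm coverage:
  m1 ⊆ 0-0-1 [E]
  m3 ⊆ 0-0-1 [E]
  m9 ⊆ -1001,0-0-1
  m11 ⊆ 0-0-1 [E]
  m14 ⊆ -1110,011-0
  m21 ⊆ 101-1 [E]
  m22 ⊆ 1-110,1011-
  m23 ⊆ 101-1,1011-
  m25 ⊆ -1001 [E]
  m30 ⊆ -1110,1-110
E = {-1001, 0-0-1, 101-1}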